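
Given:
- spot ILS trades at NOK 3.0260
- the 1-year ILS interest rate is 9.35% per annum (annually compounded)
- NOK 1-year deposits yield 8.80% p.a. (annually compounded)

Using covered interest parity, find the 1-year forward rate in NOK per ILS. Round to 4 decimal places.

3.0108

T = 1 year.
Growth of 1 NOK over T: (1 + 0.0880)^1 = 1.088000.
Growth of 1 ILS over T: (1 + 0.0935)^1 = 1.093500.
CIP: F = S · (grow NOK)/(grow ILS) = 3.026 × 1.088000/1.093500 = 3.010780 NOK per ILS.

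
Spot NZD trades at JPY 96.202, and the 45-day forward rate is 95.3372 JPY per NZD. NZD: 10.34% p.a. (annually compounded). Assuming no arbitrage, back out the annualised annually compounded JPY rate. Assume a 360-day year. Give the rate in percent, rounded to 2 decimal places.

2.65%

T = 45/360 years.
F/S = 95.3372/96.202 = 0.9910106 = (growth of JPY) / (growth of NZD).
The NZD side grows by (1 + 0.1034)^(45/360) = 1.0123755.
That pins the JPY growth at 1.0032749.
r = 1.0032749^(360/45) − 1 = 0.026501 → 2.65%.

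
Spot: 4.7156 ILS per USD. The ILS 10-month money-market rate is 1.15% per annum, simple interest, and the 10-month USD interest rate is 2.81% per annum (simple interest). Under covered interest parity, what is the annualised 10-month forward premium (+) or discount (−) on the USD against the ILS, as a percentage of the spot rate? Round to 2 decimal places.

T = 10/12 years.
CIP forward (ILS per USD) = 4.7156 × 1.0095833/1.0234167 = 4.6518598.
(F − S)/S ÷ T = (4.6518598 − 4.7156)/4.7156/(10/12) = -0.016220 → -1.62%.

-1.62%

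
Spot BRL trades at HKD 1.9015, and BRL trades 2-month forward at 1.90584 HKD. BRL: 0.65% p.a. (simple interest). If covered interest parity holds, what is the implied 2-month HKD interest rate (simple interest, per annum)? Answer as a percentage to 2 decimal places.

2.02%

T = 2/12 years.
F/S = 1.90584/1.9015 = 1.0022824 = (growth of HKD) / (growth of BRL).
The BRL side grows by 1 + 0.0065×2/12 = 1.0010833.
Hence g_HKD = 1.0033682.
r = (1.0033682 − 1)/(2/12) = 0.020209 → 2.02%.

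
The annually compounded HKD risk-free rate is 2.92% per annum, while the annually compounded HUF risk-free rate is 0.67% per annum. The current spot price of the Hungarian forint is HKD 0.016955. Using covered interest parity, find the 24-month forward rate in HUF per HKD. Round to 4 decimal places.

T = 2 years.
HKD accumulates by (1 + 0.0292)^2 = 1.05925264.
HUF growth factor: (1 + 0.0067)^2 = 1.01344489.
So F = 0.016955 × 1.05925264 / 1.01344489 = 0.017721367 (HKD/HUF).
Quoted the other way: 1/0.017721367 = 56.4291 HUF per HKD.

56.4291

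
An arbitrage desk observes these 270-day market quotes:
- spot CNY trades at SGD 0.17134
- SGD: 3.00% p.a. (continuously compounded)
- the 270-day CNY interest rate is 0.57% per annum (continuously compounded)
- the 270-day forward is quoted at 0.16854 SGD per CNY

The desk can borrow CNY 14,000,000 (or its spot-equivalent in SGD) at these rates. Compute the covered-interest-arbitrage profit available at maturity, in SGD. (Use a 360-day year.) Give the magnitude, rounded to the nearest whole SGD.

SGD 83,675

T = 270/360 years.
Invest the CNY and cover forward: 14,000,000 × 1.004284151 × 0.16854 = SGD 2,369,668.71.
Convert at spot and invest in SGD: 14,000,000 × 0.17134 × 1.022755034 = SGD 2,453,343.87.
The quoted forward undervalues CNY, so borrow CNY, convert to SGD at spot, deposit the SGD at 3.00%, and buy CNY forward at 0.16854 to cover the loan.
Arbitrage profit = |2,369,668.71 − 2,453,343.87| = SGD 83,675.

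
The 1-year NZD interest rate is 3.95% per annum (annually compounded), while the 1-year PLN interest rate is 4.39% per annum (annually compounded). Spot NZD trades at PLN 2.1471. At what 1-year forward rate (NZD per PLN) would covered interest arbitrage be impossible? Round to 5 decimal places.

0.46378

T = 1 year.
PLN growth factor: (1 + 0.0439)^1 = 1.043900.
NZD accumulates by (1 + 0.0395)^1 = 1.039500.
CIP: F = S · (grow PLN)/(grow NZD) = 2.1471 × 1.043900/1.039500 = 2.156188 PLN per NZD.
Invert for NZD per PLN: 1 / 2.156188 = 0.46378.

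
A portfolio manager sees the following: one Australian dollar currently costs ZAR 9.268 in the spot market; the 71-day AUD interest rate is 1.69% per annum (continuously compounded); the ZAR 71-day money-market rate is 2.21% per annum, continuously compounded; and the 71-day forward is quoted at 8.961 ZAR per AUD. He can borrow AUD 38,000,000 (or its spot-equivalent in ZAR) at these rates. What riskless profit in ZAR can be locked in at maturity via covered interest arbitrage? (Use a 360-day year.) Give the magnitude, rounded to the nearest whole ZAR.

ZAR 12,067,524

T = 71/360 years.
Invest the AUD and cover forward: 38,000,000 × 1.00333861636 × 8.961 = ZAR 341,654,858.97.
Convert at spot and invest in ZAR: 38,000,000 × 9.268 × 1.00436812367 = ZAR 353,722,383.27.
The quoted forward undervalues AUD, so borrow AUD, convert to ZAR at spot, deposit the ZAR at 2.21%, and buy AUD forward at 8.961 to cover the loan.
Profit = 353,722,383.27 − 341,654,858.97 = ZAR 12,067,524.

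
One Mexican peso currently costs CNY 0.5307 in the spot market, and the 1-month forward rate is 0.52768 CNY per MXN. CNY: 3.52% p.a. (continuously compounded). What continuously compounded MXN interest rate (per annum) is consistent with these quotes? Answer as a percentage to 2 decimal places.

T = 1/12 years.
F/S = 0.52768/0.5307 = 0.9943094 = (growth of CNY) / (growth of MXN).
CNY growth factor: e^(0.0352×1/12) = 1.0029376.
So the MXN growth factor = 1.0086776.
r = ln(1.0086776)/(1/12) = 0.103682 → 10.37%.

10.37%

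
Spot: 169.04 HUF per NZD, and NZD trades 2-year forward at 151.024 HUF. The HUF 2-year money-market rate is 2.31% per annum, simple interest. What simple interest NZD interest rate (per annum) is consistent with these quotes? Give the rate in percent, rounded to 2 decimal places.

T = 2 years.
CIP gives F = S · g_HUF/g_NZD, so g_HUF/g_NZD = 151.024/169.04 = 0.8934217.
HUF growth factor: 1 + 0.0231×2 = 1.046200.
Hence g_NZD = 1.1710036.
r = (1.1710036 − 1)/2 = 0.085502 → 8.55%.

8.55%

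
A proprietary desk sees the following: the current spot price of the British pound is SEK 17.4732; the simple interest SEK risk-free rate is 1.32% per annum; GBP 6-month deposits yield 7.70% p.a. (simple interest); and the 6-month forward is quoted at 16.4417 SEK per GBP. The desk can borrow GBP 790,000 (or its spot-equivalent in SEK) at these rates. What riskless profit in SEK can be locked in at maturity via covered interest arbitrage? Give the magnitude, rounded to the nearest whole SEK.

SEK 405,916

T = 6/12 years.
Invest the GBP and cover forward: 790,000 × 1.038500 × 16.4417 = SEK 13,489,017.31.
Convert at spot and invest in SEK: 790,000 × 17.4732 × 1.006600 = SEK 13,894,933.26.
The quoted forward undervalues GBP, so borrow GBP, convert to SEK at spot, deposit the SEK at 1.32%, and buy GBP forward at 16.4417 to cover the loan.
Profit = 13,894,933.26 − 13,489,017.31 = SEK 405,916.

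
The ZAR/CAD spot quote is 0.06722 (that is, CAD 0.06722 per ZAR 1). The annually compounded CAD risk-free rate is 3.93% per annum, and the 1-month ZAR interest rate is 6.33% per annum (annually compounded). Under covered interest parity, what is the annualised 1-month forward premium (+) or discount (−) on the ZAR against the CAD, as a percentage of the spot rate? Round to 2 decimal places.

-2.28%

T = 1/12 years.
No-arbitrage forward: 0.06722 × 1.0032174 / 1.0051279 = 0.06709223 CAD/ZAR.
Annualised premium = (F − S)/S × (1/T) = (0.06709223 − 0.06722)/0.06722 ÷ (1/12) = -2.28%.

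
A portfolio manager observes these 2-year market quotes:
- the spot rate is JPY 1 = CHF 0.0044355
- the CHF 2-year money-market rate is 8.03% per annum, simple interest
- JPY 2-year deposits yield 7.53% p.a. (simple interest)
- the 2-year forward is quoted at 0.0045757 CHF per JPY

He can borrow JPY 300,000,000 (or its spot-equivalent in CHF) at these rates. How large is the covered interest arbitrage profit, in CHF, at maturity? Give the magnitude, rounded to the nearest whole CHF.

CHF 35,088

T = 2 years.
Invest the JPY and cover forward: 300,000,000 × 1.150600 × 0.0045757 = CHF 1,579,440.13.
Convert at spot and invest in CHF: 300,000,000 × 0.0044355 × 1.160600 = CHF 1,544,352.39.
The quoted forward overvalues JPY, so borrow CHF, buy JPY at spot, deposit the JPY at 7.53%, and sell the proceeds forward at 0.0045757.
Arbitrage profit = |1,579,440.13 − 1,544,352.39| = CHF 35,088.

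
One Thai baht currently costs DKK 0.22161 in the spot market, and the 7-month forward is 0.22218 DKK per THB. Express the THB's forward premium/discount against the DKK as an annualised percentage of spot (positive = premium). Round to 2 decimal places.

+0.44%

T = 7/12 years.
THB trades forward at +0.25721% vs spot over the period.
Per annum: 0.0025721 / (7/12) = 0.004409 = 0.44%.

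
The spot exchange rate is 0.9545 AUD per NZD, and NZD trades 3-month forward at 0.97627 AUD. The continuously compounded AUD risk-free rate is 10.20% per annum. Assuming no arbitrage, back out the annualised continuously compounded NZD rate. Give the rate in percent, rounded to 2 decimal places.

1.18%

T = 3/12 years.
CIP gives F = S · g_AUD/g_NZD, so g_AUD/g_NZD = 0.97627/0.9545 = 1.0228078.
AUD growth factor: e^(0.1020×3/12) = 1.0258279.
That pins the NZD growth at 1.0029528.
r = ln(1.0029528)/(3/12) = 0.011794 → 1.18%.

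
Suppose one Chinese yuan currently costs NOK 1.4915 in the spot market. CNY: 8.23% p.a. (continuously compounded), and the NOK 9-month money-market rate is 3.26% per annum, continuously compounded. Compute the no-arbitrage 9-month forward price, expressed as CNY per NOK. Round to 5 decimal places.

0.69593

T = 9/12 years.
Growth of 1 NOK over T: e^(0.0326×9/12) = 1.0247514.
CNY growth factor: e^(0.0823×9/12) = 1.0636698.
CIP: F = S · (grow NOK)/(grow CNY) = 1.4915 × 1.0247514/1.0636698 = 1.436928 NOK per CNY.
Quoted the other way: 1/1.436928 = 0.69593 CNY per NOK.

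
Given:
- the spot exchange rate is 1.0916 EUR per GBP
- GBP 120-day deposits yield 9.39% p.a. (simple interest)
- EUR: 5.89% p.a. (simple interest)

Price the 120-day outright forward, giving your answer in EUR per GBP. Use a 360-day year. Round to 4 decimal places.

1.0793

T = 120/360 years.
EUR growth factor: 1 + 0.0589×120/360 = 1.0196333.
GBP growth factor: 1 + 0.0939×120/360 = 1.031300.
Forward (EUR per GBP) = 1.0916 × 1.0196333 / 1.031300 = 1.079251.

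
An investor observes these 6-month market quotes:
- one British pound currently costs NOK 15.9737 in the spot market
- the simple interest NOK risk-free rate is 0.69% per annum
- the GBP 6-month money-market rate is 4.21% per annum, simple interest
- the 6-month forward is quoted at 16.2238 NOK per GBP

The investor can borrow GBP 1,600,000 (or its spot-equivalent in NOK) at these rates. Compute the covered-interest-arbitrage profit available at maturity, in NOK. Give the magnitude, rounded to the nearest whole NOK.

NOK 858,403

T = 6/12 years.
Route A — deposit GBP, sell forward: 1,600,000 × 1.021050 × 16.2238 = NOK 26,504,497.58.
Route B — convert at spot, deposit NOK: 1,600,000 × 15.9737 × 1.003450 = NOK 25,646,094.82.
The quoted forward overvalues GBP, so borrow NOK, buy GBP at spot, deposit the GBP at 4.21%, and sell the proceeds forward at 16.2238.
Profit = 26,504,497.58 − 25,646,094.82 = NOK 858,403.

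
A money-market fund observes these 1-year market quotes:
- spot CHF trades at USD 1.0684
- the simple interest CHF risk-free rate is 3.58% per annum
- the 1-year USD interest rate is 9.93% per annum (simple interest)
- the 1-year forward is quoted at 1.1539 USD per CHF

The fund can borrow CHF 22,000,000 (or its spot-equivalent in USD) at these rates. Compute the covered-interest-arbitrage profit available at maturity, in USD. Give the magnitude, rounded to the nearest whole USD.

USD 455,785

T = 1 year.
Keep in CHF, deliver into the forward: 22,000,000·1.035800·1.1539 = USD 26,294,611.64.
Swap to USD now, deposit: 22,000,000·1.0684·1.099300 = USD 25,838,826.64.
The quoted forward overvalues CHF, so borrow USD, buy CHF at spot, deposit the CHF at 3.58%, and sell the proceeds forward at 1.1539.
Arbitrage profit = |26,294,611.64 − 25,838,826.64| = USD 455,785.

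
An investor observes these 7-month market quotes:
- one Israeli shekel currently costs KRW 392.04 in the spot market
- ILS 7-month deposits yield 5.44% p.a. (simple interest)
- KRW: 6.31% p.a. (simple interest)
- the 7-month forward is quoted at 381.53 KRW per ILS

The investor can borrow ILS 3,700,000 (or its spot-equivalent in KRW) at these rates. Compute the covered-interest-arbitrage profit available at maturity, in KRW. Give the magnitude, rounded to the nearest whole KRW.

T = 7/12 years.
Keep in ILS, deliver into the forward: 3,700,000·1.031733333333·381.53 = KRW 1,456,457,709.07.
Swap to KRW now, deposit: 3,700,000·392.04·1.036808333333 = KRW 1,503,940,254.30.
The quoted forward undervalues ILS, so borrow ILS, convert to KRW at spot, deposit the KRW at 6.31%, and buy ILS forward at 381.53 to cover the loan.
Arbitrage profit = |1,456,457,709.07 − 1,503,940,254.30| = KRW 47,482,545.

KRW 47,482,545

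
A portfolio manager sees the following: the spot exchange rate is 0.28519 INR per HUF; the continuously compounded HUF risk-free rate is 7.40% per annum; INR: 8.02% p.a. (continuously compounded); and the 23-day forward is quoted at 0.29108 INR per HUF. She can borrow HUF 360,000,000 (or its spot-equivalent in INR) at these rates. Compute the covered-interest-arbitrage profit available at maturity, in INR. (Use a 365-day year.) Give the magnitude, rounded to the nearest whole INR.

T = 23/365 years.
Invest the HUF and cover forward: 360,000,000 × 1.00467390247 × 0.29108 = INR 105,278,572.63.
Convert at spot and invest in INR: 360,000,000 × 0.28519 × 1.0050664901 = INR 103,188,568.43.
The quoted forward overvalues HUF, so borrow INR, buy HUF at spot, deposit the HUF at 7.40%, and sell the proceeds forward at 0.29108.
Profit = 105,278,572.63 − 103,188,568.43 = INR 2,090,004.

INR 2,090,004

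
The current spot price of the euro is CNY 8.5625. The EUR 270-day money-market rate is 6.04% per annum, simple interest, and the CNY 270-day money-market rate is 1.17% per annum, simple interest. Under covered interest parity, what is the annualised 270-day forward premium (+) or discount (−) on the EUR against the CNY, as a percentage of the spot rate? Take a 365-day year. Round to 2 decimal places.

T = 270/365 years.
No-arbitrage forward: 8.5625 × 1.0086548 / 1.0446795 = 8.2672310 CNY/EUR.
Annualised premium = (F − S)/S × (1/T) = (8.2672310 − 8.5625)/8.5625 ÷ (270/365) = -4.66%.

-4.66%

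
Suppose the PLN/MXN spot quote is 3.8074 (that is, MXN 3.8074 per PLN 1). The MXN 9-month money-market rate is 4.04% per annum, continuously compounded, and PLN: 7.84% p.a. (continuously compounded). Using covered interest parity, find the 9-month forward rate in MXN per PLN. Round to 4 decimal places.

T = 9/12 years.
MXN accumulates by e^(0.0404×9/12) = 1.0307637.
PLN accumulates by e^(0.0784×9/12) = 1.0605631.
So F = 3.8074 × 1.0307637 / 1.0605631 = 3.700421 (MXN/PLN).

3.7004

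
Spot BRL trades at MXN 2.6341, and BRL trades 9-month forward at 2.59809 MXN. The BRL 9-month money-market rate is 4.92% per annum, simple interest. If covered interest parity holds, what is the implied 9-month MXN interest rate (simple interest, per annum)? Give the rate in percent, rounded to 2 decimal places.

T = 9/12 years.
By CIP, F/S equals the MXN-to-BRL growth ratio: 2.59809/2.6341 = 0.9863293.
The BRL side grows by 1 + 0.0492×9/12 = 1.036900.
Hence g_MXN = 1.0227249.
r = (1.0227249 − 1)/(9/12) = 0.030300 → 3.03%.

3.03%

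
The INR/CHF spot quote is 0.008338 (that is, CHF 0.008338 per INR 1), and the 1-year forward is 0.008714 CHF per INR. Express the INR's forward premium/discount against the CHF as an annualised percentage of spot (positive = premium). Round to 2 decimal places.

T = 1 year.
(F − S)/S = (0.008714 − 0.008338)/0.008338 = 0.0450947.
Per annum: 0.0450947 / 1 = 0.045095 = 4.51%.

+4.51%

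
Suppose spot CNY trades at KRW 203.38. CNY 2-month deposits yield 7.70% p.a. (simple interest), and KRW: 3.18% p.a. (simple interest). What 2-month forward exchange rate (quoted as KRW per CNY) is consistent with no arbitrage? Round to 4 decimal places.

201.8673

T = 2/12 years.
KRW growth factor: 1 + 0.0318×2/12 = 1.005300.
Growth of 1 CNY over T: 1 + 0.0770×2/12 = 1.012833333.
CIP: F = S · (grow KRW)/(grow CNY) = 203.38 × 1.005300/1.012833333 = 201.867284 KRW per CNY.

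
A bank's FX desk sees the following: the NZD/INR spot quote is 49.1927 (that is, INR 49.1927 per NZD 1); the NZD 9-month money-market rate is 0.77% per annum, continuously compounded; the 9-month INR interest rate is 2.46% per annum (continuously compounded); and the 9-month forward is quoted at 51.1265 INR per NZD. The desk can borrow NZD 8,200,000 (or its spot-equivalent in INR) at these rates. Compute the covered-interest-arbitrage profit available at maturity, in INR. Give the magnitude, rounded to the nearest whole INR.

T = 9/12 years.
Keep in NZD, deliver into the forward: 8,200,000·1.00579170746·51.1265 = INR 421,665,399.80.
Swap to INR now, deposit: 8,200,000·49.1927·1.01862125283 = INR 410,891,583.57.
The quoted forward overvalues NZD, so borrow INR, buy NZD at spot, deposit the NZD at 0.77%, and sell the proceeds forward at 51.1265.
Arbitrage profit = |421,665,399.80 − 410,891,583.57| = INR 10,773,816.

INR 10,773,816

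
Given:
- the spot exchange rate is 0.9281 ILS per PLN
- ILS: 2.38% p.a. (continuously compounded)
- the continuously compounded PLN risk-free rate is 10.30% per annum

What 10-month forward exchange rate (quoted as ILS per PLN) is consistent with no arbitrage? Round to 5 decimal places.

0.86882

T = 10/12 years.
ILS growth factor: e^(0.0238×10/12) = 1.0200313.
PLN accumulates by e^(0.1030×10/12) = 1.0896247.
So F = 0.9281 × 1.0200313 / 1.0896247 = 0.8688230 (ILS/PLN).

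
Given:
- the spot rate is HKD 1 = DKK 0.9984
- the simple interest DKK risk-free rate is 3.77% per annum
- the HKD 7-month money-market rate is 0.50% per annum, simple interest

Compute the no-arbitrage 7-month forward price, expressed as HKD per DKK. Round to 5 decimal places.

0.98291

T = 7/12 years.
Growth of 1 DKK over T: 1 + 0.0377×7/12 = 1.0219917.
HKD accumulates by 1 + 0.0050×7/12 = 1.0029167.
CIP: F = S · (grow DKK)/(grow HKD) = 0.9984 × 1.0219917/1.0029167 = 1.017389 DKK per HKD.
Quoted the other way: 1/1.017389 = 0.98291 HKD per DKK.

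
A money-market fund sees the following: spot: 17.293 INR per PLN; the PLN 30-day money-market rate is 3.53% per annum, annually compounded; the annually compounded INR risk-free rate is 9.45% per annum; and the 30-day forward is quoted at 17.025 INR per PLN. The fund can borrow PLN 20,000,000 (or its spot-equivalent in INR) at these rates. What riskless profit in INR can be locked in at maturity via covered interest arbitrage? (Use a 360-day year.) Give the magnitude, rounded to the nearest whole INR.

T = 30/360 years.
Keep in PLN, deliver into the forward: 20,000,000·1.00289511944·17.025 = INR 341,485,788.17.
Swap to INR now, deposit: 20,000,000·17.293·1.00755318564 = INR 348,472,344.79.
The quoted forward undervalues PLN, so borrow PLN, convert to INR at spot, deposit the INR at 9.45%, and buy PLN forward at 17.025 to cover the loan.
Profit = 348,472,344.79 − 341,485,788.17 = INR 6,986,557.

INR 6,986,557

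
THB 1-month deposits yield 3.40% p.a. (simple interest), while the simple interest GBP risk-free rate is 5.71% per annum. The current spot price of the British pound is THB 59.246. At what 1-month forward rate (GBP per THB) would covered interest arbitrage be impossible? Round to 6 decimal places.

T = 1/12 years.
THB accumulates by 1 + 0.0340×1/12 = 1.0028333.
GBP growth factor: 1 + 0.0571×1/12 = 1.0047583.
So F = 59.246 × 1.0028333 / 1.0047583 = 59.13249 (THB/GBP).
Invert for GBP per THB: 1 / 59.13249 = 0.016911.

0.016911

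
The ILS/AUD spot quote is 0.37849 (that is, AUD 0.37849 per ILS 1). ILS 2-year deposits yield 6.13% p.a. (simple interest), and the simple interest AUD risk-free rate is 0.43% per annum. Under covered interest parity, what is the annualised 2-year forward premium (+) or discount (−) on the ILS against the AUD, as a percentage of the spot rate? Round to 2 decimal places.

T = 2 years.
F = S · g_AUD/g_ILS = 0.37849 × 1.008600/1.122600 = 0.34005435.
(F − S)/S ÷ T = (0.34005435 − 0.37849)/0.37849/2 = -0.050775 → -5.08%.

-5.08%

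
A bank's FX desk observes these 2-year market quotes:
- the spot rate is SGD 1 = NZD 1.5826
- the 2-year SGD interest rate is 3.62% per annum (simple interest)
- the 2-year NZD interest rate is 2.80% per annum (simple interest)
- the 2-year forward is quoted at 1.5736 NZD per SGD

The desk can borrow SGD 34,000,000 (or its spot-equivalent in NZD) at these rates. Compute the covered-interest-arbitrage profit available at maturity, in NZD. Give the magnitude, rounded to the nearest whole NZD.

T = 2 years.
Route A — deposit SGD, sell forward: 34,000,000 × 1.072400 × 1.5736 = NZD 57,375,973.76.
Route B — convert at spot, deposit NZD: 34,000,000 × 1.5826 × 1.056000 = NZD 56,821,670.40.
The quoted forward overvalues SGD, so borrow NZD, buy SGD at spot, deposit the SGD at 3.62%, and sell the proceeds forward at 1.5736.
The gap between the two covered legs is NZD 554,303.

NZD 554,303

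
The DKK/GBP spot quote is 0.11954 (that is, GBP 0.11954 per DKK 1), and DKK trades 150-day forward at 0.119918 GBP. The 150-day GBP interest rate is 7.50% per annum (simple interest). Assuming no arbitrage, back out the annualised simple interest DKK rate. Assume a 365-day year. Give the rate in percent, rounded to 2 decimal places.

6.71%

T = 150/365 years.
By CIP, F/S equals the GBP-to-DKK growth ratio: 0.119918/0.11954 = 1.0031621.
The GBP side grows by 1 + 0.0750×150/365 = 1.0308219.
Hence g_DKK = 1.0275726.
(1.0275726 − 1)/T = 0.067093, i.e. 6.71%.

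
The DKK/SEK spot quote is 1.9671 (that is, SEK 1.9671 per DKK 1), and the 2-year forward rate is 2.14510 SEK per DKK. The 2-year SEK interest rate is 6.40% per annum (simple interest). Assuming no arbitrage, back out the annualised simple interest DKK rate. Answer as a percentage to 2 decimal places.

1.72%

T = 2 years.
CIP gives F = S · g_SEK/g_DKK, so g_SEK/g_DKK = 2.1451/1.9671 = 1.0904885.
The SEK side grows by 1 + 0.0640×2 = 1.128000.
Hence g_DKK = 1.0343988.
(1.0343988 − 1)/T = 0.017199, i.e. 1.72%.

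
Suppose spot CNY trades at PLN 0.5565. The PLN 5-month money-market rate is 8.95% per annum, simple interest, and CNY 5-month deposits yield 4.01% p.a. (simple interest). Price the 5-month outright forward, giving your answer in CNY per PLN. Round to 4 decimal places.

T = 5/12 years.
PLN growth factor: 1 + 0.0895×5/12 = 1.0372917.
CNY growth factor: 1 + 0.0401×5/12 = 1.0167083.
So F = 0.5565 × 1.0372917 / 1.0167083 = 0.5677664 (PLN/CNY).
Quoted the other way: 1/0.5677664 = 1.7613 CNY per PLN.

1.7613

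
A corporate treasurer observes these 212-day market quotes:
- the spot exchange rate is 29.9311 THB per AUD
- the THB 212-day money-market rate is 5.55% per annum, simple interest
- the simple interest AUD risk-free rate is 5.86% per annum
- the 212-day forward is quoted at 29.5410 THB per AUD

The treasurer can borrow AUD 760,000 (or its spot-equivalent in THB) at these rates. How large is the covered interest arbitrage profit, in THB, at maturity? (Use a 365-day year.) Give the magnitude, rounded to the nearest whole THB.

THB 265,609

T = 212/365 years.
Keep in AUD, deliver into the forward: 760,000·1.0340361644·29.5410 = THB 23,215,311.37.
Swap to THB now, deposit: 760,000·29.9311·1.0322356164 = THB 23,480,920.07.
The quoted forward undervalues AUD, so borrow AUD, convert to THB at spot, deposit the THB at 5.55%, and buy AUD forward at 29.5410 to cover the loan.
Arbitrage profit = |23,215,311.37 − 23,480,920.07| = THB 265,609.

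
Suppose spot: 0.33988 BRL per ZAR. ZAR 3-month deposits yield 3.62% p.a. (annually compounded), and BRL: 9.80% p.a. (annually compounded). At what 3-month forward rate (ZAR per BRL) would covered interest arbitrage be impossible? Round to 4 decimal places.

T = 3/12 years.
BRL accumulates by (1 + 0.0980)^(3/12) = 1.0236479.
Growth of 1 ZAR over T: (1 + 0.0362)^(3/12) = 1.0089297.
CIP: F = S · (grow BRL)/(grow ZAR) = 0.33988 × 1.0236479/1.0089297 = 0.3448381 BRL per ZAR.
Invert for ZAR per BRL: 1 / 0.3448381 = 2.8999.

2.8999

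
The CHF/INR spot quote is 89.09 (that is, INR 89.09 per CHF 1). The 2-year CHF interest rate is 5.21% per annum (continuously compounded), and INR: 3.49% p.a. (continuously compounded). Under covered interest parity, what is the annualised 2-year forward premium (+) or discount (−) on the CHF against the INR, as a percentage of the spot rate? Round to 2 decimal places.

T = 2 years.
No-arbitrage forward: 89.09 × 1.0722937 / 1.1098224 = 86.07742 INR/CHF.
Annualised premium = (F − S)/S × (1/T) = (86.07742 − 89.09)/89.09 ÷ 2 = -1.69%.

-1.69%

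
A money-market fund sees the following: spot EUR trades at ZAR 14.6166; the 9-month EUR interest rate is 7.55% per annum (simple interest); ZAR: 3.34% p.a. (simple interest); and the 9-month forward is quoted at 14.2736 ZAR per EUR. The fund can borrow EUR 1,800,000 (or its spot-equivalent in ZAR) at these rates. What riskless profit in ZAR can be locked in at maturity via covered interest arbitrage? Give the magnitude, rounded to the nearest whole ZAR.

ZAR 178,374

T = 9/12 years.
Invest the EUR and cover forward: 1,800,000 × 1.056625 × 14.2736 = ZAR 27,147,316.68.
Convert at spot and invest in ZAR: 1,800,000 × 14.6166 × 1.025050 = ZAR 26,968,942.49.
The quoted forward overvalues EUR, so borrow ZAR, buy EUR at spot, deposit the EUR at 7.55%, and sell the proceeds forward at 14.2736.
Profit = 27,147,316.68 − 26,968,942.49 = ZAR 178,374.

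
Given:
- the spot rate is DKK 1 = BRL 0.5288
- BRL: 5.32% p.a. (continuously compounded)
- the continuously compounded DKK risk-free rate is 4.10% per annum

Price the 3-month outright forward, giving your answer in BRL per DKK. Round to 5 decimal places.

T = 3/12 years.
BRL growth factor: e^(0.0532×3/12) = 1.0133888.
DKK accumulates by e^(0.0410×3/12) = 1.0103027.
So F = 0.5288 × 1.0133888 / 1.0103027 = 0.5304153 (BRL/DKK).

0.53042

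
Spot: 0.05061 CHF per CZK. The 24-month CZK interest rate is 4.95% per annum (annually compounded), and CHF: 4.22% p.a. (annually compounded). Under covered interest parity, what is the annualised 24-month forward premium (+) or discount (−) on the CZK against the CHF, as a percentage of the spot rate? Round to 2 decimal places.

-0.69%

T = 2 years.
No-arbitrage forward: 0.05061 × 1.0861808 / 1.1014503 = 0.04990839 CHF/CZK.
Annualised premium = (F − S)/S × (1/T) = (0.04990839 − 0.05061)/0.05061 ÷ 2 = -0.69%.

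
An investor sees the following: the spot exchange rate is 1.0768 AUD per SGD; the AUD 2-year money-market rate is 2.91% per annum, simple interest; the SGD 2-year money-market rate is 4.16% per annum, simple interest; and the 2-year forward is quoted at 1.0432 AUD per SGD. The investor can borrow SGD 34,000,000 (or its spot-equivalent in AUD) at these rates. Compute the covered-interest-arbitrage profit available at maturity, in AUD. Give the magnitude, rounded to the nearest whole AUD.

T = 2 years.
Route A — deposit SGD, sell forward: 34,000,000 × 1.083200 × 1.0432 = AUD 38,419,804.16.
Route B — convert at spot, deposit AUD: 34,000,000 × 1.0768 × 1.058200 = AUD 38,741,971.84.
The quoted forward undervalues SGD, so borrow SGD, convert to AUD at spot, deposit the AUD at 2.91%, and buy SGD forward at 1.0432 to cover the loan.
Arbitrage profit = |38,419,804.16 − 38,741,971.84| = AUD 322,168.

AUD 322,168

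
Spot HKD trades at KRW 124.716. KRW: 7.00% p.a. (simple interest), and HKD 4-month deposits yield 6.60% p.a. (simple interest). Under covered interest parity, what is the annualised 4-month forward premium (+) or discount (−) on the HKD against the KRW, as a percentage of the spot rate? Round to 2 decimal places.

T = 4/12 years.
CIP forward (KRW per HKD) = 124.716 × 1.0233333/1.022000 = 124.878704.
(F − S)/S ÷ T = (124.878704 − 124.716)/124.716/(4/12) = 0.003914 → 0.39%.

+0.39%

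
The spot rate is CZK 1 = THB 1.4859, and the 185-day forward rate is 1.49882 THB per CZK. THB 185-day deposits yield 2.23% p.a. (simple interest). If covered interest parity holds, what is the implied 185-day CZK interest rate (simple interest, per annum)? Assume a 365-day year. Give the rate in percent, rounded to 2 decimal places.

0.51%

T = 185/365 years.
F/S = 1.49882/1.4859 = 1.0086951 = (growth of THB) / (growth of CZK).
THB growth factor: 1 + 0.0223×185/365 = 1.0113027.
Hence g_CZK = 1.0025851.
(1.0025851 − 1)/T = 0.005100, i.e. 0.51%.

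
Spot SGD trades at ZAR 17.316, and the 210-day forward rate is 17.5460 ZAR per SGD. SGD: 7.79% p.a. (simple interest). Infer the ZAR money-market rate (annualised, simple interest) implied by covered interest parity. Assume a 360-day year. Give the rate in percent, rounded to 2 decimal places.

T = 210/360 years.
CIP gives F = S · g_ZAR/g_SGD, so g_ZAR/g_SGD = 17.546/17.316 = 1.0132825.
The SGD side grows by 1 + 0.0779×210/360 = 1.0454417.
That pins the ZAR growth at 1.0593278.
(1.0593278 − 1)/T = 0.101705, i.e. 10.17%.

10.17%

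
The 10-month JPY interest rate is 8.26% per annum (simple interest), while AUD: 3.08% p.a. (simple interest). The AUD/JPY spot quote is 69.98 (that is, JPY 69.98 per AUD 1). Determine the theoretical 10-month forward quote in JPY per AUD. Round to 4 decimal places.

72.9252

T = 10/12 years.
Growth of 1 JPY over T: 1 + 0.0826×10/12 = 1.06883333.
Growth of 1 AUD over T: 1 + 0.0308×10/12 = 1.02566667.
Forward (JPY per AUD) = 69.98 × 1.06883333 / 1.02566667 = 72.925209.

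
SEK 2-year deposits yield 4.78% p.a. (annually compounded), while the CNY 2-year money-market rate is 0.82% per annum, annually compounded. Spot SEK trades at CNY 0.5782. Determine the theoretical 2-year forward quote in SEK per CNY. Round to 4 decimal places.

T = 2 years.
Growth of 1 CNY over T: (1 + 0.0082)^2 = 1.0164672.
SEK accumulates by (1 + 0.0478)^2 = 1.0978848.
Forward (CNY per SEK) = 0.5782 × 1.0164672 / 1.0978848 = 0.5353215.
Quoted the other way: 1/0.5353215 = 1.8680 SEK per CNY.

1.8680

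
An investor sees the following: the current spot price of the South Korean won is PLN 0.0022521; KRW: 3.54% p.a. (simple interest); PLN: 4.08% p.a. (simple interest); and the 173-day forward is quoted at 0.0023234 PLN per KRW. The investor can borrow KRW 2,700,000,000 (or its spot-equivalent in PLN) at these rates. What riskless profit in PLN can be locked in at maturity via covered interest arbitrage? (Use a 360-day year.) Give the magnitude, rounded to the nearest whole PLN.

PLN 180,006

T = 173/360 years.
Invest the KRW and cover forward: 2,700,000,000 × 1.017011667 × 0.0023234 = PLN 6,379,897.25.
Convert at spot and invest in PLN: 2,700,000,000 × 0.0022521 × 1.019606667 = PLN 6,199,891.67.
The quoted forward overvalues KRW, so borrow PLN, buy KRW at spot, deposit the KRW at 3.54%, and sell the proceeds forward at 0.0023234.
Arbitrage profit = |6,379,897.25 − 6,199,891.67| = PLN 180,006.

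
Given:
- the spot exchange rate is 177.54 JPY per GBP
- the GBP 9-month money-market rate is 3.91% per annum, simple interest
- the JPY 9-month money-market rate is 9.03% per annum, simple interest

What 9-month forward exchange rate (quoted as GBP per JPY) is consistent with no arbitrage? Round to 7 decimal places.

T = 9/12 years.
JPY accumulates by 1 + 0.0903×9/12 = 1.067725.
GBP accumulates by 1 + 0.0391×9/12 = 1.029325.
CIP: F = S · (grow JPY)/(grow GBP) = 177.54 × 1.067725/1.029325 = 184.1633 JPY per GBP.
Quoted the other way: 1/184.1633 = 0.0054300 GBP per JPY.

0.0054300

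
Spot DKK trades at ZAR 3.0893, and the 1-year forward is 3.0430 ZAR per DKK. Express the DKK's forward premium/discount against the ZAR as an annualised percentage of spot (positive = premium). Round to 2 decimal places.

-1.50%

T = 1 year.
DKK trades forward at -1.49872% vs spot over the period.
Per annum: -0.0149872 / 1 = -0.014987 = -1.50%.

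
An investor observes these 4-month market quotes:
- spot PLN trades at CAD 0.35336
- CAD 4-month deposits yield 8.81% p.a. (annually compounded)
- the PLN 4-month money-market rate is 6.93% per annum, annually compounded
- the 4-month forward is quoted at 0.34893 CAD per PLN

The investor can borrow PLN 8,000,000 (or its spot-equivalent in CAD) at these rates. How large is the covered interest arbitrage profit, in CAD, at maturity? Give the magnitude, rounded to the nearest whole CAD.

CAD 53,083

T = 4/12 years.
Route A — deposit PLN, sell forward: 8,000,000 × 1.022586031 × 0.34893 = CAD 2,854,487.55.
Route B — convert at spot, deposit CAD: 8,000,000 × 0.35336 × 1.028544146 = CAD 2,907,570.88.
The quoted forward undervalues PLN, so borrow PLN, convert to CAD at spot, deposit the CAD at 8.81%, and buy PLN forward at 0.34893 to cover the loan.
The gap between the two covered legs is CAD 53,083.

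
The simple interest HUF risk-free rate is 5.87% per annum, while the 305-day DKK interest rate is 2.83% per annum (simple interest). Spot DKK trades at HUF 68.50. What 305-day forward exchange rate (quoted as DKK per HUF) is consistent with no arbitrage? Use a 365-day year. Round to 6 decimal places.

0.014245

T = 305/365 years.
HUF growth factor: 1 + 0.0587×305/365 = 1.0490507.
DKK accumulates by 1 + 0.0283×305/365 = 1.0236479.
Forward (HUF per DKK) = 68.5 × 1.0490507 / 1.0236479 = 70.19989.
Quoted the other way: 1/70.19989 = 0.014245 DKK per HUF.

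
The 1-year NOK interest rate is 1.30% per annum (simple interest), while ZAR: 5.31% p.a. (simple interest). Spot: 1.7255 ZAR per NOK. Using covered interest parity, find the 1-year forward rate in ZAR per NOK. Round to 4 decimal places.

1.7938

T = 1 year.
Growth of 1 ZAR over T: 1 + 0.0531×1 = 1.053100.
NOK accumulates by 1 + 0.0130×1 = 1.013000.
CIP: F = S · (grow ZAR)/(grow NOK) = 1.7255 × 1.053100/1.013000 = 1.793805 ZAR per NOK.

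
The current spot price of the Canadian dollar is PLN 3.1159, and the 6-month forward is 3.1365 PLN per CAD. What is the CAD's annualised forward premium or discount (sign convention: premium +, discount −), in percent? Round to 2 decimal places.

+1.32%

T = 6/12 years.
(F − S)/S = (3.1365 − 3.1159)/3.1159 = 0.0066113.
Per annum: 0.0066113 / (6/12) = 0.013223 = 1.32%.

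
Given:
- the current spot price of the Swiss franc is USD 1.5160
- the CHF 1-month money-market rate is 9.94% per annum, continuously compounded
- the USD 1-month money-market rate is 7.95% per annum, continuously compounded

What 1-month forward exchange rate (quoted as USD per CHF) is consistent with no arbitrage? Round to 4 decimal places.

T = 1/12 years.
Growth of 1 USD over T: e^(0.0795×1/12) = 1.006647.
CHF growth factor: e^(0.0994×1/12) = 1.0083177.
CIP: F = S · (grow USD)/(grow CHF) = 1.516 × 1.006647/1.0083177 = 1.513488 USD per CHF.

1.5135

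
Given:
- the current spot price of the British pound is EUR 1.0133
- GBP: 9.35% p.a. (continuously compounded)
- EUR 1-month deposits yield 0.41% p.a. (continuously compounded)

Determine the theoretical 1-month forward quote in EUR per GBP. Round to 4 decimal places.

T = 1/12 years.
EUR accumulates by e^(0.0041×1/12) = 1.0003417.
GBP accumulates by e^(0.0935×1/12) = 1.0078221.
CIP: F = S · (grow EUR)/(grow GBP) = 1.0133 × 1.0003417/1.0078221 = 1.005779 EUR per GBP.

1.0058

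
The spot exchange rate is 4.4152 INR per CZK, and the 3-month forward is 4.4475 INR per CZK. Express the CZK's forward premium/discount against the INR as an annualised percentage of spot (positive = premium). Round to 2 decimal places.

+2.93%

T = 3/12 years.
Period premium: (4.4475 − 4.4152)/4.4152 = 0.0073156.
×(1/T) gives 2.93% p.a.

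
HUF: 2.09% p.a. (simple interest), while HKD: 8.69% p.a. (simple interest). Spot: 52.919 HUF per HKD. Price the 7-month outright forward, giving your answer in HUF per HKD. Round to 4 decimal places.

50.9799

T = 7/12 years.
Growth of 1 HUF over T: 1 + 0.0209×7/12 = 1.01219167.
Growth of 1 HKD over T: 1 + 0.0869×7/12 = 1.05069167.
So F = 52.919 × 1.01219167 / 1.05069167 = 50.979914 (HUF/HKD).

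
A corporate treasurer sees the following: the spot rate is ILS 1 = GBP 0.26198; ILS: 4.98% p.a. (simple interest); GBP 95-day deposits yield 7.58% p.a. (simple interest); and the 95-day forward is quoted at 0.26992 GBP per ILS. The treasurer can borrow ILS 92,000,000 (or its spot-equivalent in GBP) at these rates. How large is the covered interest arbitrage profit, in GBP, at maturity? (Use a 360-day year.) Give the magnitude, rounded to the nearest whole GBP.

T = 95/360 years.
Invest the ILS and cover forward: 92,000,000 × 1.0131416667 × 0.26992 = GBP 25,158,982.28.
Convert at spot and invest in GBP: 92,000,000 × 0.26198 × 1.0200027778 = GBP 24,584,270.15.
The quoted forward overvalues ILS, so borrow GBP, buy ILS at spot, deposit the ILS at 4.98%, and sell the proceeds forward at 0.26992.
Profit = 25,158,982.28 − 24,584,270.15 = GBP 574,712.

GBP 574,712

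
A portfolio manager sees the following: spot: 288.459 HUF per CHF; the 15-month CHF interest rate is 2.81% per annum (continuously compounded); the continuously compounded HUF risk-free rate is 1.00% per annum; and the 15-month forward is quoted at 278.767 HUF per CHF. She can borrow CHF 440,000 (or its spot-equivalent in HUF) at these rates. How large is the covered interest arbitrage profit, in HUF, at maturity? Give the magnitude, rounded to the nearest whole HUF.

T = 15/12 years.
Invest the CHF and cover forward: 440,000 × 1.03574916935 × 278.767 = HUF 127,042,383.02.
Convert at spot and invest in HUF: 440,000 × 288.459 × 1.01257845154 = HUF 128,518,441.72.
The quoted forward undervalues CHF, so borrow CHF, convert to HUF at spot, deposit the HUF at 1.00%, and buy CHF forward at 278.767 to cover the loan.
The gap between the two covered legs is HUF 1,476,059.

HUF 1,476,059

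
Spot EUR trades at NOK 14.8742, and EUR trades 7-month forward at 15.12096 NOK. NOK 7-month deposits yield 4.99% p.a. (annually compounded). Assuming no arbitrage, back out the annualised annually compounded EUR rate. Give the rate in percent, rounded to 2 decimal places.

2.07%

T = 7/12 years.
By CIP, F/S equals the NOK-to-EUR growth ratio: 15.12096/14.8742 = 1.0165898.
The NOK side grows by (1 + 0.0499)^(7/12) = 1.0288127.
Hence g_EUR = 1.0120234.
Annualise: 1.0120234^(12/7) − 1 = 0.020700 = 2.07%.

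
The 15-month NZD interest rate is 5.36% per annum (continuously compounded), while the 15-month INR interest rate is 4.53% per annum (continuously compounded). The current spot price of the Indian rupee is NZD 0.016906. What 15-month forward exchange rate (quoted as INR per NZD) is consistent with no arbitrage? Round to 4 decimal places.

58.5401

T = 15/12 years.
Growth of 1 NZD over T: e^(0.0536×15/12) = 1.06929548.
Growth of 1 INR over T: e^(0.0453×15/12) = 1.05825889.
Forward (NZD per INR) = 0.016906 × 1.06929548 / 1.05825889 = 0.017082313.
Quoted the other way: 1/0.017082313 = 58.5401 INR per NZD.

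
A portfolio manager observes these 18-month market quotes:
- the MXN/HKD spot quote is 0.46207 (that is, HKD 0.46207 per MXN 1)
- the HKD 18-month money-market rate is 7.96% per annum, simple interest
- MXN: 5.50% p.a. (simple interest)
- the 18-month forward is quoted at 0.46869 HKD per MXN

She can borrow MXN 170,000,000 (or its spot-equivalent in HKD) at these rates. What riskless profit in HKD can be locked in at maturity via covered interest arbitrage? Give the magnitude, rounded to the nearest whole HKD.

HKD 1,680,320

T = 18/12 years.
Invest the MXN and cover forward: 170,000,000 × 1.082500 × 0.46869 = HKD 86,250,677.25.
Convert at spot and invest in HKD: 170,000,000 × 0.46207 × 1.119400 = HKD 87,930,996.86.
The quoted forward undervalues MXN, so borrow MXN, convert to HKD at spot, deposit the HKD at 7.96%, and buy MXN forward at 0.46869 to cover the loan.
Profit = 87,930,996.86 − 86,250,677.25 = HKD 1,680,320.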